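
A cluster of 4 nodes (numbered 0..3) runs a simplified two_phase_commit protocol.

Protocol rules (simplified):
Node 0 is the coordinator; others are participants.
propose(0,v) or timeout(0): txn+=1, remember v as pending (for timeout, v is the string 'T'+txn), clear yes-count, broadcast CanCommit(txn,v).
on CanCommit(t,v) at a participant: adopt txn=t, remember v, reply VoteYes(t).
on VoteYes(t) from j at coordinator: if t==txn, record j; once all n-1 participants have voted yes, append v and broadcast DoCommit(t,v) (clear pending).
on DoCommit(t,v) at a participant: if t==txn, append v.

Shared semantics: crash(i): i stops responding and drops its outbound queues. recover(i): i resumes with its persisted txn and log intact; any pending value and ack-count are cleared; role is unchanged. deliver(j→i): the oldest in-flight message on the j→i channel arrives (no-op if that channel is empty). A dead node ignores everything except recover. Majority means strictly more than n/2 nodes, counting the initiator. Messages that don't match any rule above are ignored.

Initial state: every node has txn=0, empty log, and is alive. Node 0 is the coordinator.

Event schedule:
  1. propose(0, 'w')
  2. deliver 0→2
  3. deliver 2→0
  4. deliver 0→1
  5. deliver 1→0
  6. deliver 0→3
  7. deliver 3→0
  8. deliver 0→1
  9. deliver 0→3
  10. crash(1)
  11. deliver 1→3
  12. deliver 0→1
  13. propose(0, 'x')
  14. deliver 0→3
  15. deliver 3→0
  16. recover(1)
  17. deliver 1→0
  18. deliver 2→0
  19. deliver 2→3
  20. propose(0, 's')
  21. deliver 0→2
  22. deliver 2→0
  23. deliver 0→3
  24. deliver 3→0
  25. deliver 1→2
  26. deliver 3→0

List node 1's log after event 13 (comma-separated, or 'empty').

w

after 1 — propose(0,'w'): n0:coor/t1/[-]
after 2 — deliver 0→2: n2:part/t1/[-]
after 3 — deliver 2→0: ·
after 4 — deliver 0→1: n1:part/t1/[-]
after 5 — deliver 1→0: ·
after 6 — deliver 0→3: n3:part/t1/[-]
after 7 — deliver 3→0: n0:coor/t1/[w]
after 8 — deliver 0→1: n1:part/t1/[w]
after 9 — deliver 0→3: n3:part/t1/[w]
after 10 — crash(1): n1:✗part/t1/[w]
after 11 — deliver 1→3: ·
after 12 — deliver 0→1: ·
after 13 — propose(0,'x'): n0:coor/t2/[w]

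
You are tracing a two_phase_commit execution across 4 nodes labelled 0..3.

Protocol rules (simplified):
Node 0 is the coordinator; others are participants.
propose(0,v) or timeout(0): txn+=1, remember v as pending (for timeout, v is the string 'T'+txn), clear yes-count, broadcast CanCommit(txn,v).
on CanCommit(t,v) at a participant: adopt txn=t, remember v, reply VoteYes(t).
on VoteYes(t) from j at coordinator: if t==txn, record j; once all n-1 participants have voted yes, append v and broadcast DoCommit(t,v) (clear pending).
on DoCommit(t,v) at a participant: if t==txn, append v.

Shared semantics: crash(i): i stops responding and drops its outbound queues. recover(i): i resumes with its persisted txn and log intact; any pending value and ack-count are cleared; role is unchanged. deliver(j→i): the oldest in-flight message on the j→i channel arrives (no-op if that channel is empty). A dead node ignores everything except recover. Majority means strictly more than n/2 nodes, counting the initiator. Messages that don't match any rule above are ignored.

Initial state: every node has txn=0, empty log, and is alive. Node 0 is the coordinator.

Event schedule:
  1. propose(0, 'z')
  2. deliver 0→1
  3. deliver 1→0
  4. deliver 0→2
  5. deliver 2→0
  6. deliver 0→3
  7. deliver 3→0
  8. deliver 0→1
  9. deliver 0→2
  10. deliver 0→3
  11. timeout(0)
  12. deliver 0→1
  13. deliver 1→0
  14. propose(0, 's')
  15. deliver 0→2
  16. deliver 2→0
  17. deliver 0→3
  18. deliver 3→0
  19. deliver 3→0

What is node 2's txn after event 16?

1. propose(0,'z'):  <0:coor t1 ->
2. deliver 0→1:  <1:part t1 ->
3. deliver 1→0:  nop
4. deliver 0→2:  <2:part t1 ->
5. deliver 2→0:  nop
6. deliver 0→3:  <3:part t1 ->
7. deliver 3→0:  <0:coor t1 z>
8. deliver 0→1:  <1:part t1 z>
9. deliver 0→2:  <2:part t1 z>
10. deliver 0→3:  <3:part t1 z>
11. timeout(0):  <0:coor t2 z>
12. deliver 0→1:  <1:part t2 z>
13. deliver 1→0:  nop
14. propose(0,'s'):  <0:coor t3 z>
15. deliver 0→2:  <2:part t2 z>
16. deliver 2→0:  nop

2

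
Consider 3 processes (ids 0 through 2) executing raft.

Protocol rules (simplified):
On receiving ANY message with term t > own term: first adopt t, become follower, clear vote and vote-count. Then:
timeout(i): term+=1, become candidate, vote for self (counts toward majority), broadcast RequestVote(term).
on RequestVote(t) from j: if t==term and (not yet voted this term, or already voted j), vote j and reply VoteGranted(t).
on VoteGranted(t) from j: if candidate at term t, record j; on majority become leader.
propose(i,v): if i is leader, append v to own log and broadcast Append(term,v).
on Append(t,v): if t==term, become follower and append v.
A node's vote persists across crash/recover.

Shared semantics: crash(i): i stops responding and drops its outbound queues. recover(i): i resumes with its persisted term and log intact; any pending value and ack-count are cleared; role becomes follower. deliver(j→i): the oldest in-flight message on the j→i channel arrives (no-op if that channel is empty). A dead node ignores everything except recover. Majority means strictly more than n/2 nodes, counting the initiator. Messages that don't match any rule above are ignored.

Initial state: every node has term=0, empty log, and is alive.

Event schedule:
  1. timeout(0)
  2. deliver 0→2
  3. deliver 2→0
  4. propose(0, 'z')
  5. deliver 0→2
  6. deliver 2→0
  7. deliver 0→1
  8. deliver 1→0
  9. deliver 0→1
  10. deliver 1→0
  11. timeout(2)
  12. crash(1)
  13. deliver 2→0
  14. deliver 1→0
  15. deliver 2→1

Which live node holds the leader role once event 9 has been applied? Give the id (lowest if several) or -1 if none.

step 1 timeout(0): 0={cand,t=1,log=-}
step 2 deliver 0→2: 2={foll,t=1,log=-}
step 3 deliver 2→0: 0={lead,t=1,log=-}
step 4 propose(0,'z'): 0={lead,t=1,log=z}
step 5 deliver 0→2: 2={foll,t=1,log=z}
step 6 deliver 2→0: —
step 7 deliver 0→1: 1={foll,t=1,log=-}
step 8 deliver 1→0: —
step 9 deliver 0→1: 1={foll,t=1,log=z}

0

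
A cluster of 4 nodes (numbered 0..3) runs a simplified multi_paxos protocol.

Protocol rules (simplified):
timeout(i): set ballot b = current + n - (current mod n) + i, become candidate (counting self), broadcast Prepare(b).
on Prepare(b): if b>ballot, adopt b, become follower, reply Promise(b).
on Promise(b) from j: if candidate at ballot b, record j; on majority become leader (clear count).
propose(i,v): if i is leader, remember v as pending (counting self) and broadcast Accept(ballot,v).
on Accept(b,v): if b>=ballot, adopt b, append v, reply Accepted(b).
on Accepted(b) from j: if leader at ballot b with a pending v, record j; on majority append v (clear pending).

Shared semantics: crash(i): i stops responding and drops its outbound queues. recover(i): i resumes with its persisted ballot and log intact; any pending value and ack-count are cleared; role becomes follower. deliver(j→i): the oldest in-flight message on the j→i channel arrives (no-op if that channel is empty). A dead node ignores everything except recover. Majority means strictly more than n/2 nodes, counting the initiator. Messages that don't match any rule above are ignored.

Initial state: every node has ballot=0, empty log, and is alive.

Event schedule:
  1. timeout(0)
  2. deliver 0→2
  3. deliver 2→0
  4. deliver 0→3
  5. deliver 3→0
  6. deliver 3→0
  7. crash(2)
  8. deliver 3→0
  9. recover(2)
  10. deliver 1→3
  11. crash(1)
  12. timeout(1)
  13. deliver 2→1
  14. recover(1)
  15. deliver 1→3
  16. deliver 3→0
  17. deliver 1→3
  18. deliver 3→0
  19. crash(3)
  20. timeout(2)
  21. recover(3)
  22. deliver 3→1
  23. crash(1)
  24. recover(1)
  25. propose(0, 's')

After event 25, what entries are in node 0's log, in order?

empty

step 1 timeout(0): 0={cand,b=4,log=-}
step 2 deliver 0→2: 2={foll,b=4,log=-}
step 3 deliver 2→0: —
step 4 deliver 0→3: 3={foll,b=4,log=-}
step 5 deliver 3→0: 0={lead,b=4,log=-}
step 6 deliver 3→0: —
step 7 crash(2): 2={✗foll,b=4,log=-}
step 8 deliver 3→0: —
step 9 recover(2): 2={foll,b=4,log=-}
step 10 deliver 1→3: —
step 11 crash(1): 1={✗foll,b=0,log=-}
step 12 timeout(1): —
step 13 deliver 2→1: —
step 14 recover(1): 1={foll,b=0,log=-}
step 15 deliver 1→3: —
step 16 deliver 3→0: —
step 17 deliver 1→3: —
step 18 deliver 3→0: —
step 19 crash(3): 3={✗foll,b=4,log=-}
step 20 timeout(2): 2={cand,b=10,log=-}
step 21 recover(3): 3={foll,b=4,log=-}
step 22 deliver 3→1: —
step 23 crash(1): 1={✗foll,b=0,log=-}
step 24 recover(1): 1={foll,b=0,log=-}
step 25 propose(0,'s'): —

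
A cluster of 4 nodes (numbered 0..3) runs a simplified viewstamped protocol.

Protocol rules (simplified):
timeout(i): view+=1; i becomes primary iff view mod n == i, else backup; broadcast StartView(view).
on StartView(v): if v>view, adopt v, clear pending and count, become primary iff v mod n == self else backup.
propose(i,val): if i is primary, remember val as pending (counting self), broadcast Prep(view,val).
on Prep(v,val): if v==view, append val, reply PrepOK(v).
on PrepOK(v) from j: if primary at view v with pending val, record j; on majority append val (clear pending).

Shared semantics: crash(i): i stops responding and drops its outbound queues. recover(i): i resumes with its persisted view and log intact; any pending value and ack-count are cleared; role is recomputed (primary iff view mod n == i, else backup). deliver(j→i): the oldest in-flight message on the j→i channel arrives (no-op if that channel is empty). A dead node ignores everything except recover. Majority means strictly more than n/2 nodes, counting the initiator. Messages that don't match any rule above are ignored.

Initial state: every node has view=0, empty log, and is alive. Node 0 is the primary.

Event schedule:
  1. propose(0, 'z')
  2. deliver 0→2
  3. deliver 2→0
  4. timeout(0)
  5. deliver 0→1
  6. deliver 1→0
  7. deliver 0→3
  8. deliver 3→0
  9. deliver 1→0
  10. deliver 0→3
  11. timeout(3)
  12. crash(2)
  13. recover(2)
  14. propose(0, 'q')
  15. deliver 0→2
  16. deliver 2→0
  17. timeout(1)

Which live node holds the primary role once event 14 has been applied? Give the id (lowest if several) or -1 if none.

1. propose(0,'z'):  nop
2. deliver 0→2:  <2:back v0 z>
3. deliver 2→0:  nop
4. timeout(0):  <0:back v1 ->
5. deliver 0→1:  <1:back v0 z>
6. deliver 1→0:  nop
7. deliver 0→3:  <3:back v0 z>
8. deliver 3→0:  nop
9. deliver 1→0:  nop
10. deliver 0→3:  <3:back v1 z>
11. timeout(3):  <3:back v2 z>
12. crash(2):  <2:✗back v0 z>
13. recover(2):  <2:back v0 z>
14. propose(0,'q'):  nop

-1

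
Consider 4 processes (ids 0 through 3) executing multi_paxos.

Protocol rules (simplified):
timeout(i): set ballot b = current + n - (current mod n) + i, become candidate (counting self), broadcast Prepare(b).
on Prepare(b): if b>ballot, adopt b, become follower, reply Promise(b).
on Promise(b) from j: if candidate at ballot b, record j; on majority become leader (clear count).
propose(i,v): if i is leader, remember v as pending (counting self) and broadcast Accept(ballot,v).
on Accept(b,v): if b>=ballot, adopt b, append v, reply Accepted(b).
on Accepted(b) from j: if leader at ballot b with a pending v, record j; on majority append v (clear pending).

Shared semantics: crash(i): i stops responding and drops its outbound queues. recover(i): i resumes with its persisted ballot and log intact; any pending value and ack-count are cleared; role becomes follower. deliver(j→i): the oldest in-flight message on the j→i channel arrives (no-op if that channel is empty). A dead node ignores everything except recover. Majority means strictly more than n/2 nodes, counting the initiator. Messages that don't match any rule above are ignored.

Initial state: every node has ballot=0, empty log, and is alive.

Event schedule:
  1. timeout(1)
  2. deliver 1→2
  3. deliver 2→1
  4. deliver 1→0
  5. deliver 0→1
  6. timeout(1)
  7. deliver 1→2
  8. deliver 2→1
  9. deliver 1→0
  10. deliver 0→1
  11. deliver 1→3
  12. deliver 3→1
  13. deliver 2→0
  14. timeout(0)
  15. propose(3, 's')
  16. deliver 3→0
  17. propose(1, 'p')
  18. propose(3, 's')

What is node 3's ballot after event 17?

5

e1 timeout(1): 1[cand,b=5,-]
e2 deliver 1→2: 2[foll,b=5,-]
e3 deliver 2→1: ·
e4 deliver 1→0: 0[foll,b=5,-]
e5 deliver 0→1: 1[lead,b=5,-]
e6 timeout(1): 1[cand,b=9,-]
e7 deliver 1→2: 2[foll,b=9,-]
e8 deliver 2→1: ·
e9 deliver 1→0: 0[foll,b=9,-]
e10 deliver 0→1: 1[lead,b=9,-]
e11 deliver 1→3: 3[foll,b=5,-]
e12 deliver 3→1: ·
e13 deliver 2→0: ·
e14 timeout(0): 0[cand,b=12,-]
e15 propose(3,'s'): ·
e16 deliver 3→0: ·
e17 propose(1,'p'): ·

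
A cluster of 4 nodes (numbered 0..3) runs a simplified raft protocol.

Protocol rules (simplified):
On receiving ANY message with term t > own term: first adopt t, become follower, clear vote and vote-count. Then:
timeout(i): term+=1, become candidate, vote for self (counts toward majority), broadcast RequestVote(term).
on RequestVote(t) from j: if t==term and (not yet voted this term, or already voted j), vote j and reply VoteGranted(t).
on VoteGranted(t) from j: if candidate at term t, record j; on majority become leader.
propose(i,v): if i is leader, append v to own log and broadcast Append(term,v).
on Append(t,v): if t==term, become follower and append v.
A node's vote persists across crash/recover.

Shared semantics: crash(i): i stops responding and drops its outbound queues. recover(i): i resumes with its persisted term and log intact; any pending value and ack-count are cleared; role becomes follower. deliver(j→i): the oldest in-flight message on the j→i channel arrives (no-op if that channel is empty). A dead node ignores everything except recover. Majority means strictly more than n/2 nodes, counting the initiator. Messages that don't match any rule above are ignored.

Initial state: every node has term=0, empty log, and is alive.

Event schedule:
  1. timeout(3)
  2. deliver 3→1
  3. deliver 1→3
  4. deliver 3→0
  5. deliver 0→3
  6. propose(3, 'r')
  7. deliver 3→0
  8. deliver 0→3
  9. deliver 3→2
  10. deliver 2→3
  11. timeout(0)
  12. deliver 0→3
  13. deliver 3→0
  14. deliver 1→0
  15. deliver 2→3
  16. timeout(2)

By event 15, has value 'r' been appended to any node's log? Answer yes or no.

step 1 timeout(3): 3={cand,t=1,log=-}
step 2 deliver 3→1: 1={foll,t=1,log=-}
step 3 deliver 1→3: —
step 4 deliver 3→0: 0={foll,t=1,log=-}
step 5 deliver 0→3: 3={lead,t=1,log=-}
step 6 propose(3,'r'): 3={lead,t=1,log=r}
step 7 deliver 3→0: 0={foll,t=1,log=r}
step 8 deliver 0→3: —
step 9 deliver 3→2: 2={foll,t=1,log=-}
step 10 deliver 2→3: —
step 11 timeout(0): 0={cand,t=2,log=r}
step 12 deliver 0→3: 3={foll,t=2,log=r}
step 13 deliver 3→0: —
step 14 deliver 1→0: —
step 15 deliver 2→3: —

yes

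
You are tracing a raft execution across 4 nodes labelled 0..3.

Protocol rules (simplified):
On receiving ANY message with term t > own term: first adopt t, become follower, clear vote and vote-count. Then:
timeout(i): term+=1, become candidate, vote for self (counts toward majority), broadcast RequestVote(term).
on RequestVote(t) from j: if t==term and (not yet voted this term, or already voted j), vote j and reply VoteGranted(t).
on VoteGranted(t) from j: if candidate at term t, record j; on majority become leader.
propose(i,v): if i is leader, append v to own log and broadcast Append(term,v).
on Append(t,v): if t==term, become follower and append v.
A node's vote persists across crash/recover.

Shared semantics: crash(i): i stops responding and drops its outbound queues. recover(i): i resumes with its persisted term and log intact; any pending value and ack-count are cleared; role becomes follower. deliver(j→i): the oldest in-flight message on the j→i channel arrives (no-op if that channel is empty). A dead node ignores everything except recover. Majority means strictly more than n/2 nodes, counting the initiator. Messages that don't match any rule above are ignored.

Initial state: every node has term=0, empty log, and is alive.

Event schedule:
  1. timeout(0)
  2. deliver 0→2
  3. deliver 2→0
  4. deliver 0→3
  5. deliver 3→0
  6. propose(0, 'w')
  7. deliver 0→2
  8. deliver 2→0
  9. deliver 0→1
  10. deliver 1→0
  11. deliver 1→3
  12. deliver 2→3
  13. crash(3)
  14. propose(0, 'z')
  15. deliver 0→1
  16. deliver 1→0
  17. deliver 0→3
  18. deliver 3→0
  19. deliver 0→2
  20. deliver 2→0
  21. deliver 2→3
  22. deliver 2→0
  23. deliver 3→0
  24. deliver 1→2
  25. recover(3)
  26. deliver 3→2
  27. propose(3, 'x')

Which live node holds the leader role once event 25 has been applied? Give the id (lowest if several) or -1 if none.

0

[1] timeout(0) → N0(cand t1 [-])
[2] deliver 0→2 → N2(foll t1 [-])
[3] deliver 2→0 → ∅
[4] deliver 0→3 → N3(foll t1 [-])
[5] deliver 3→0 → N0(lead t1 [-])
[6] propose(0,'w') → N0(lead t1 [w])
[7] deliver 0→2 → N2(foll t1 [w])
[8] deliver 2→0 → ∅
[9] deliver 0→1 → N1(foll t1 [-])
[10] deliver 1→0 → ∅
[11] deliver 1→3 → ∅
[12] deliver 2→3 → ∅
[13] crash(3) → N3(✗foll t1 [-])
[14] propose(0,'z') → N0(lead t1 [w,z])
[15] deliver 0→1 → N1(foll t1 [w])
[16] deliver 1→0 → ∅
[17] deliver 0→3 → ∅
[18] deliver 3→0 → ∅
[19] deliver 0→2 → N2(foll t1 [w,z])
[20] deliver 2→0 → ∅
[21] deliver 2→3 → ∅
[22] deliver 2→0 → ∅
[23] deliver 3→0 → ∅
[24] deliver 1→2 → ∅
[25] recover(3) → N3(foll t1 [-])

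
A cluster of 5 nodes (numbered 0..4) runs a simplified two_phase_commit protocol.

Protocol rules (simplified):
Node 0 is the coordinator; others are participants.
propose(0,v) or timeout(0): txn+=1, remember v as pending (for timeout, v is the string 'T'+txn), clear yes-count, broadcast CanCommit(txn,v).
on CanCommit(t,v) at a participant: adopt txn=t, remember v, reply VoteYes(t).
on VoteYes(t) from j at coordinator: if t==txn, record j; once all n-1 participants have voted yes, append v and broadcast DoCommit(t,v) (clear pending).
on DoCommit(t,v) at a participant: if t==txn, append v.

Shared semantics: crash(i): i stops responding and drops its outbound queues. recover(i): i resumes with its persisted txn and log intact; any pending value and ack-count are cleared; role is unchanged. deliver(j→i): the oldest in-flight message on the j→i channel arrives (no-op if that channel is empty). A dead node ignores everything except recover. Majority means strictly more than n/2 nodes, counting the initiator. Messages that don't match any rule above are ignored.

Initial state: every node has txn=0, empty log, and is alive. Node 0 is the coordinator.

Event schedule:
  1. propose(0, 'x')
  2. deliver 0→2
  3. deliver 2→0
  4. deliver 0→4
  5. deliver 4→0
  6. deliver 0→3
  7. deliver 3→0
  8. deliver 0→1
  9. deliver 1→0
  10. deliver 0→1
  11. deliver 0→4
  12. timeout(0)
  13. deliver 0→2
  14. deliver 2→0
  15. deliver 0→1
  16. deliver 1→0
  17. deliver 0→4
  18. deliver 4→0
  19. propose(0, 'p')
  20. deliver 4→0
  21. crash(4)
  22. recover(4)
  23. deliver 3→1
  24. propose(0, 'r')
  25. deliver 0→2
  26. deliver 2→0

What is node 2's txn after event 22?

[1] propose(0,'x') → N0(coor t1 [-])
[2] deliver 0→2 → N2(part t1 [-])
[3] deliver 2→0 → ∅
[4] deliver 0→4 → N4(part t1 [-])
[5] deliver 4→0 → ∅
[6] deliver 0→3 → N3(part t1 [-])
[7] deliver 3→0 → ∅
[8] deliver 0→1 → N1(part t1 [-])
[9] deliver 1→0 → N0(coor t1 [x])
[10] deliver 0→1 → N1(part t1 [x])
[11] deliver 0→4 → N4(part t1 [x])
[12] timeout(0) → N0(coor t2 [x])
[13] deliver 0→2 → N2(part t1 [x])
[14] deliver 2→0 → ∅
[15] deliver 0→1 → N1(part t2 [x])
[16] deliver 1→0 → ∅
[17] deliver 0→4 → N4(part t2 [x])
[18] deliver 4→0 → ∅
[19] propose(0,'p') → N0(coor t3 [x])
[20] deliver 4→0 → ∅
[21] crash(4) → N4(✗part t2 [x])
[22] recover(4) → N4(part t2 [x])

1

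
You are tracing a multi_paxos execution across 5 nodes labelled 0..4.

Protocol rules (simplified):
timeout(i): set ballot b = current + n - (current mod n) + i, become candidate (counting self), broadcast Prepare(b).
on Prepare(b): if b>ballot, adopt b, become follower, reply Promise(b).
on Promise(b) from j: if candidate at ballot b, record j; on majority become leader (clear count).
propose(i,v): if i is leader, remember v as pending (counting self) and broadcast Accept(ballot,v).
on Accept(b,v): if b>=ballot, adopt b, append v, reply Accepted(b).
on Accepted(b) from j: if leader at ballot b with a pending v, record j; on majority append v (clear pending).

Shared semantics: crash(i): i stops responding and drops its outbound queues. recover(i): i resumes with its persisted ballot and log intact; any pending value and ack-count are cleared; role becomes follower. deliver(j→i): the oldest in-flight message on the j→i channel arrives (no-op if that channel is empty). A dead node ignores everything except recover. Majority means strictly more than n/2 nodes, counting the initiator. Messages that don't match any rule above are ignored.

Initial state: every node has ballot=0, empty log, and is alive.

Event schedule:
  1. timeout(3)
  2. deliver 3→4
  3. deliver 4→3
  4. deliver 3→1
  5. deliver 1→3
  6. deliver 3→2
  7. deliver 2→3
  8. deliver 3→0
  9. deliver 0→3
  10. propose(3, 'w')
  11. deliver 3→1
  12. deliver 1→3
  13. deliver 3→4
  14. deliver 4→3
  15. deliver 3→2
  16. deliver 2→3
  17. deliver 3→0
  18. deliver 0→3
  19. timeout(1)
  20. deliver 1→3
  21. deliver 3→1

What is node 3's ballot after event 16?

8

[1] timeout(3) → N3(cand b8 [-])
[2] deliver 3→4 → N4(foll b8 [-])
[3] deliver 4→3 → ∅
[4] deliver 3→1 → N1(foll b8 [-])
[5] deliver 1→3 → N3(lead b8 [-])
[6] deliver 3→2 → N2(foll b8 [-])
[7] deliver 2→3 → ∅
[8] deliver 3→0 → N0(foll b8 [-])
[9] deliver 0→3 → ∅
[10] propose(3,'w') → ∅
[11] deliver 3→1 → N1(foll b8 [w])
[12] deliver 1→3 → ∅
[13] deliver 3→4 → N4(foll b8 [w])
[14] deliver 4→3 → N3(lead b8 [w])
[15] deliver 3→2 → N2(foll b8 [w])
[16] deliver 2→3 → ∅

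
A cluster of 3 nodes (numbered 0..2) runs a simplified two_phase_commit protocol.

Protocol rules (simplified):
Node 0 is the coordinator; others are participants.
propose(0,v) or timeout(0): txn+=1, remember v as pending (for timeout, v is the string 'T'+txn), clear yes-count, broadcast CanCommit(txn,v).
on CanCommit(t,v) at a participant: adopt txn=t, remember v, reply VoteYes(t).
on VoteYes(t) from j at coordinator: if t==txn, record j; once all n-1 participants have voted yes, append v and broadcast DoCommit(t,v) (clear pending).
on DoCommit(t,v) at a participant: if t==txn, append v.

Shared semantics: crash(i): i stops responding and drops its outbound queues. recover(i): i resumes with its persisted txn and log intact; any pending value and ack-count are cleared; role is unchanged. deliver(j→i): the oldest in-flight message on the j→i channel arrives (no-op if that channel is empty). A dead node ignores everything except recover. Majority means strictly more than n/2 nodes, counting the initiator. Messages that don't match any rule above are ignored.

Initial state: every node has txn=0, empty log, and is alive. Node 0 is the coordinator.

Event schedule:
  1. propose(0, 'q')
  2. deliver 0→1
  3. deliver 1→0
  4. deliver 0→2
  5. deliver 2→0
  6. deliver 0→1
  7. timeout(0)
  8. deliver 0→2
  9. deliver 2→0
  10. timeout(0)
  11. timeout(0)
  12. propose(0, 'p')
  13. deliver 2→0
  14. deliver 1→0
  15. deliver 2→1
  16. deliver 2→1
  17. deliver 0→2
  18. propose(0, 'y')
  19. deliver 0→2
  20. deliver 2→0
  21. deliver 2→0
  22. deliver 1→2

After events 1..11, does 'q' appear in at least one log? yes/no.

step 1 propose(0,'q'): 0={coor,t=1,log=-}
step 2 deliver 0→1: 1={part,t=1,log=-}
step 3 deliver 1→0: —
step 4 deliver 0→2: 2={part,t=1,log=-}
step 5 deliver 2→0: 0={coor,t=1,log=q}
step 6 deliver 0→1: 1={part,t=1,log=q}
step 7 timeout(0): 0={coor,t=2,log=q}
step 8 deliver 0→2: 2={part,t=1,log=q}
step 9 deliver 2→0: —
step 10 timeout(0): 0={coor,t=3,log=q}
step 11 timeout(0): 0={coor,t=4,log=q}

yes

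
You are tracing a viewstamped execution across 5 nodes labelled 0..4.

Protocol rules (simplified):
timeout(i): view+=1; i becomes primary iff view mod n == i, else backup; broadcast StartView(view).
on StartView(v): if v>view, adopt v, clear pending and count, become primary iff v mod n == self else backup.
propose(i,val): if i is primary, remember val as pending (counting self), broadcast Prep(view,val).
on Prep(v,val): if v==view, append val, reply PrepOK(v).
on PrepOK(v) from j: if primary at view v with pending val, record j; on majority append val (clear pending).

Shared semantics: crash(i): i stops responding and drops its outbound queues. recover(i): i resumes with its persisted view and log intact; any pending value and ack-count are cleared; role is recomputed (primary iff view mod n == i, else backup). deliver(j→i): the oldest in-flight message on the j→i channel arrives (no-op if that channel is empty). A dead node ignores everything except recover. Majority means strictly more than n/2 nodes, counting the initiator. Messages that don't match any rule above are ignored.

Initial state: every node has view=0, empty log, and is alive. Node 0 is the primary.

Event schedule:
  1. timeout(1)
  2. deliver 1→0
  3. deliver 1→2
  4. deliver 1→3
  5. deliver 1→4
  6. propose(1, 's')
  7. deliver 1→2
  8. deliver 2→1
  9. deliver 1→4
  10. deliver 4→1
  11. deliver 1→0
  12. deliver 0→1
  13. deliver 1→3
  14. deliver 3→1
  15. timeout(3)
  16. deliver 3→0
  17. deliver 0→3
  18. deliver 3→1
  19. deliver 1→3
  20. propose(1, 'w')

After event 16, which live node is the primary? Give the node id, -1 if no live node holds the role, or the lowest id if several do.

1

step 1 timeout(1): 1={prim,v=1,log=-}
step 2 deliver 1→0: 0={back,v=1,log=-}
step 3 deliver 1→2: 2={back,v=1,log=-}
step 4 deliver 1→3: 3={back,v=1,log=-}
step 5 deliver 1→4: 4={back,v=1,log=-}
step 6 propose(1,'s'): —
step 7 deliver 1→2: 2={back,v=1,log=s}
step 8 deliver 2→1: —
step 9 deliver 1→4: 4={back,v=1,log=s}
step 10 deliver 4→1: 1={prim,v=1,log=s}
step 11 deliver 1→0: 0={back,v=1,log=s}
step 12 deliver 0→1: —
step 13 deliver 1→3: 3={back,v=1,log=s}
step 14 deliver 3→1: —
step 15 timeout(3): 3={back,v=2,log=s}
step 16 deliver 3→0: 0={back,v=2,log=s}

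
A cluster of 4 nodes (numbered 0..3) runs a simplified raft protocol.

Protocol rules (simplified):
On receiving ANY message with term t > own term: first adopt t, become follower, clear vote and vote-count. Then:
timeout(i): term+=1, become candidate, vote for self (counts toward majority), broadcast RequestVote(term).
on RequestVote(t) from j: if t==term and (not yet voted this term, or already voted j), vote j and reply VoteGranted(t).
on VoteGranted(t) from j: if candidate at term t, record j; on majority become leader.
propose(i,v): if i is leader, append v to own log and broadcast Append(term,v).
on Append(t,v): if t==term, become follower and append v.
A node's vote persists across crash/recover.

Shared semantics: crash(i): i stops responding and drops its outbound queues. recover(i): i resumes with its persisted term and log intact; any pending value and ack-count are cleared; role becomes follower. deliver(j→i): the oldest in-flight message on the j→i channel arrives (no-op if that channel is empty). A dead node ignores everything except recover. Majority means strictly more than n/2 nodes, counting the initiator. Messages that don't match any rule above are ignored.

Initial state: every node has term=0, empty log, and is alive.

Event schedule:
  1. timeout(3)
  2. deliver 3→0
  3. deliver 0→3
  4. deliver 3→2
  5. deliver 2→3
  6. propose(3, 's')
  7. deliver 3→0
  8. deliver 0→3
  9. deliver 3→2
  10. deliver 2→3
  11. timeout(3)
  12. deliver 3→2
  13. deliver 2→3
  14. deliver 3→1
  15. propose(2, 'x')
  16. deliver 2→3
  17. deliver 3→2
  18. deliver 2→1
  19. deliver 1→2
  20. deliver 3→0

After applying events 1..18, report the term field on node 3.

after 1 — timeout(3): n3:cand/t1/[-]
after 2 — deliver 3→0: n0:foll/t1/[-]
after 3 — deliver 0→3: ·
after 4 — deliver 3→2: n2:foll/t1/[-]
after 5 — deliver 2→3: n3:lead/t1/[-]
after 6 — propose(3,'s'): n3:lead/t1/[s]
after 7 — deliver 3→0: n0:foll/t1/[s]
after 8 — deliver 0→3: ·
after 9 — deliver 3→2: n2:foll/t1/[s]
after 10 — deliver 2→3: ·
after 11 — timeout(3): n3:cand/t2/[s]
after 12 — deliver 3→2: n2:foll/t2/[s]
after 13 — deliver 2→3: ·
after 14 — deliver 3→1: n1:foll/t1/[-]
after 15 — propose(2,'x'): ·
after 16 — deliver 2→3: ·
after 17 — deliver 3→2: ·
after 18 — deliver 2→1: ·

2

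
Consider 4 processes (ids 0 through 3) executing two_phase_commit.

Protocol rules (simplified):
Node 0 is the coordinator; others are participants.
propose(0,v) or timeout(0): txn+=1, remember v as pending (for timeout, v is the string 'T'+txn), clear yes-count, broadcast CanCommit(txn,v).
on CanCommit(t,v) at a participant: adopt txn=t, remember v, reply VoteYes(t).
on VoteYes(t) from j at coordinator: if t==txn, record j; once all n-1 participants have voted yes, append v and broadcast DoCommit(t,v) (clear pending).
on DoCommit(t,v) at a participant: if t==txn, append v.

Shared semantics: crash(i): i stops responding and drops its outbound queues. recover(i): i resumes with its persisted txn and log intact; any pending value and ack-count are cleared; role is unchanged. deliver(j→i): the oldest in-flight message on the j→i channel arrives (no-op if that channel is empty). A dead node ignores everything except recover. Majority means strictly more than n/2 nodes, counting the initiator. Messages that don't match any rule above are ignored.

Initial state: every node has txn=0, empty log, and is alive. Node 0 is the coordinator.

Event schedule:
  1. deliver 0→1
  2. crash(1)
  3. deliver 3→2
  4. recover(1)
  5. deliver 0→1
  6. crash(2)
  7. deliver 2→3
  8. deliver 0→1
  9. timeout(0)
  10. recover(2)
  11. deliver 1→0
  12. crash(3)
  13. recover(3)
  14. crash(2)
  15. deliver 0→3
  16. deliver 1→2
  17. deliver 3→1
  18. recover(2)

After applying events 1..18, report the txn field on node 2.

[1] deliver 0→1 → ∅
[2] crash(1) → N1(✗part t0 [-])
[3] deliver 3→2 → ∅
[4] recover(1) → N1(part t0 [-])
[5] deliver 0→1 → ∅
[6] crash(2) → N2(✗part t0 [-])
[7] deliver 2→3 → ∅
[8] deliver 0→1 → ∅
[9] timeout(0) → N0(coor t1 [-])
[10] recover(2) → N2(part t0 [-])
[11] deliver 1→0 → ∅
[12] crash(3) → N3(✗part t0 [-])
[13] recover(3) → N3(part t0 [-])
[14] crash(2) → N2(✗part t0 [-])
[15] deliver 0→3 → N3(part t1 [-])
[16] deliver 1→2 → ∅
[17] deliver 3→1 → ∅
[18] recover(2) → N2(part t0 [-])

0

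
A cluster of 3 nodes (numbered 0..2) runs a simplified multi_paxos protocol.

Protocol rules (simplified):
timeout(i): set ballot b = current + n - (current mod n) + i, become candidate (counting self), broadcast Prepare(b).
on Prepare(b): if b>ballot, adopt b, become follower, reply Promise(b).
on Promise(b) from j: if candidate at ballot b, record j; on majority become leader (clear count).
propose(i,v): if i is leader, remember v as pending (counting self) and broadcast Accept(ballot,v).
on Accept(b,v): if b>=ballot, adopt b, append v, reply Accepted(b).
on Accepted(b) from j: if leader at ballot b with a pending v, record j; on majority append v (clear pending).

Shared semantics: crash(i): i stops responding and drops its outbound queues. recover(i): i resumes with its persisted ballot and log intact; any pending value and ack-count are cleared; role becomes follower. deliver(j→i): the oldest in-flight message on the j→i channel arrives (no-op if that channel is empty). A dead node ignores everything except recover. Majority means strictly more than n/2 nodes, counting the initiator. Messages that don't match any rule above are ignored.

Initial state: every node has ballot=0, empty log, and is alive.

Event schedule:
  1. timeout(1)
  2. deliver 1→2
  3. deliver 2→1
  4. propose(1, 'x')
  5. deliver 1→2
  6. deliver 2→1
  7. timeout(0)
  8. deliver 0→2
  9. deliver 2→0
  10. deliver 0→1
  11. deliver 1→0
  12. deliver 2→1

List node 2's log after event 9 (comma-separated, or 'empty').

1. timeout(1):  <1:cand b4 ->
2. deliver 1→2:  <2:foll b4 ->
3. deliver 2→1:  <1:lead b4 ->
4. propose(1,'x'):  nop
5. deliver 1→2:  <2:foll b4 x>
6. deliver 2→1:  <1:lead b4 x>
7. timeout(0):  <0:cand b3 ->
8. deliver 0→2:  nop
9. deliver 2→0:  nop

x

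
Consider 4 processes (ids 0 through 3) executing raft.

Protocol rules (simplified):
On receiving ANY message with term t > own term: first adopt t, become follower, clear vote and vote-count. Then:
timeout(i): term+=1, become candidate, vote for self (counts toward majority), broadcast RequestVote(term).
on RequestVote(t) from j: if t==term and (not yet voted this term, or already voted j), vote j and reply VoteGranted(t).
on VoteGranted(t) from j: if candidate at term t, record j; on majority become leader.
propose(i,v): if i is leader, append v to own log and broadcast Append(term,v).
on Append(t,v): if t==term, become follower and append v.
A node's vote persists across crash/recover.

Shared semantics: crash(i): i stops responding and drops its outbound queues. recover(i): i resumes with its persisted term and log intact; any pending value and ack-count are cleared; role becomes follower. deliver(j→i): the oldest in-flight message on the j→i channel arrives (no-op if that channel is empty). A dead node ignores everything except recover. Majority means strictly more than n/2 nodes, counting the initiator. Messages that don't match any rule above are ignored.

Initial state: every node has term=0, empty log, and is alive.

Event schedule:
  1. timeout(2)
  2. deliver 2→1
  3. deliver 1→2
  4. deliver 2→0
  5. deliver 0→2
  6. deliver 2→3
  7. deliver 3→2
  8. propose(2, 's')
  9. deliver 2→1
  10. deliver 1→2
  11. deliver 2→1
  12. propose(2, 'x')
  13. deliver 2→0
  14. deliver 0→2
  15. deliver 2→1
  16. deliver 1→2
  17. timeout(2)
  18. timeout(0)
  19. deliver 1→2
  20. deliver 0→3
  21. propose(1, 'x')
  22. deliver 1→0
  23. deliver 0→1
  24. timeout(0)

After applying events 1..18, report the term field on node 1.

1

step 1 timeout(2): 2={cand,t=1,log=-}
step 2 deliver 2→1: 1={foll,t=1,log=-}
step 3 deliver 1→2: —
step 4 deliver 2→0: 0={foll,t=1,log=-}
step 5 deliver 0→2: 2={lead,t=1,log=-}
step 6 deliver 2→3: 3={foll,t=1,log=-}
step 7 deliver 3→2: —
step 8 propose(2,'s'): 2={lead,t=1,log=s}
step 9 deliver 2→1: 1={foll,t=1,log=s}
step 10 deliver 1→2: —
step 11 deliver 2→1: —
step 12 propose(2,'x'): 2={lead,t=1,log=s,x}
step 13 deliver 2→0: 0={foll,t=1,log=s}
step 14 deliver 0→2: —
step 15 deliver 2→1: 1={foll,t=1,log=s,x}
step 16 deliver 1→2: —
step 17 timeout(2): 2={cand,t=2,log=s,x}
step 18 timeout(0): 0={cand,t=2,log=s}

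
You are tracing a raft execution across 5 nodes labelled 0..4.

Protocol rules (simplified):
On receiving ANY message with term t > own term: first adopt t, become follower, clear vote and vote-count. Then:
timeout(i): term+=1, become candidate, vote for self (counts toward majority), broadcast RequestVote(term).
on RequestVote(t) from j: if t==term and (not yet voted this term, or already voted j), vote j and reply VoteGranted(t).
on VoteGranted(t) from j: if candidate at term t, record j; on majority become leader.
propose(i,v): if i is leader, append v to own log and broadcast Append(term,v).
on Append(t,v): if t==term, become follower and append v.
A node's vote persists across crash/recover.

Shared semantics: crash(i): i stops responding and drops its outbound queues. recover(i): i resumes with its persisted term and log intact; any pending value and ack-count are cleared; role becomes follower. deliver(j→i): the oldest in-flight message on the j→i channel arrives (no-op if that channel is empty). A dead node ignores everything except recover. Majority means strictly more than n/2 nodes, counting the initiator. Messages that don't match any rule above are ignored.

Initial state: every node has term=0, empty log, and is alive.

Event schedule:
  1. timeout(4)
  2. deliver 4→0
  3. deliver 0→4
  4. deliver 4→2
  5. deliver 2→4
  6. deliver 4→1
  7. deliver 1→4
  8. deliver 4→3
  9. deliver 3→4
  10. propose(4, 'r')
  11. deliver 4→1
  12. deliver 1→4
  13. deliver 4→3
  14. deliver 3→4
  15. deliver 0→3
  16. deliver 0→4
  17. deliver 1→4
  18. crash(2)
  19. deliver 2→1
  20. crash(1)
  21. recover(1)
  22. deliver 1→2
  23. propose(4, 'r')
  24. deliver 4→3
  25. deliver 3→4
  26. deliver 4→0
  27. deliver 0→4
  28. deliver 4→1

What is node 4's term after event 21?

after 1 — timeout(4): n4:cand/t1/[-]
after 2 — deliver 4→0: n0:foll/t1/[-]
after 3 — deliver 0→4: ·
after 4 — deliver 4→2: n2:foll/t1/[-]
after 5 — deliver 2→4: n4:lead/t1/[-]
after 6 — deliver 4→1: n1:foll/t1/[-]
after 7 — deliver 1→4: ·
after 8 — deliver 4→3: n3:foll/t1/[-]
after 9 — deliver 3→4: ·
after 10 — propose(4,'r'): n4:lead/t1/[r]
after 11 — deliver 4→1: n1:foll/t1/[r]
after 12 — deliver 1→4: ·
after 13 — deliver 4→3: n3:foll/t1/[r]
after 14 — deliver 3→4: ·
after 15 — deliver 0→3: ·
after 16 — deliver 0→4: ·
after 17 — deliver 1→4: ·
after 18 — crash(2): n2:✗foll/t1/[-]
after 19 — deliver 2→1: ·
after 20 — crash(1): n1:✗foll/t1/[r]
after 21 — recover(1): n1:foll/t1/[r]

1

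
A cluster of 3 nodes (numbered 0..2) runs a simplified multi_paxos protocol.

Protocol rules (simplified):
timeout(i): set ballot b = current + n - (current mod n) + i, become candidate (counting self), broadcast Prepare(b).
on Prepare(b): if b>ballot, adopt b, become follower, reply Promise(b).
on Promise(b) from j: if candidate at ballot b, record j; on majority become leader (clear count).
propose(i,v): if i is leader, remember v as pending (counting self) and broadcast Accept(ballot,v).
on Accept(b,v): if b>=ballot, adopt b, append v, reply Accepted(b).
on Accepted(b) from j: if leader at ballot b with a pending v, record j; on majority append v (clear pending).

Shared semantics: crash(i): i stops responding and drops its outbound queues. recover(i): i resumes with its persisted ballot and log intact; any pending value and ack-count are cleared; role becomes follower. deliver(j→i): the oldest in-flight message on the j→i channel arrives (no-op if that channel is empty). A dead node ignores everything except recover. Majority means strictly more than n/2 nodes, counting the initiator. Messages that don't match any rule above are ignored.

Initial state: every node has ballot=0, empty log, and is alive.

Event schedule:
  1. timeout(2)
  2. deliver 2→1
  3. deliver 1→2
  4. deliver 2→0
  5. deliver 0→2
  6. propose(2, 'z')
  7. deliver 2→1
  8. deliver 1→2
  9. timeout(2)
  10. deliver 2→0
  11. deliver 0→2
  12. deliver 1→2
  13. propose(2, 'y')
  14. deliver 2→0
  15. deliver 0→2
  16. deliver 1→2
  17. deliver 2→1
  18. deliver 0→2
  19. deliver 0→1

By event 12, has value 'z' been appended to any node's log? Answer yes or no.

after 1 — timeout(2): n2:cand/b5/[-]
after 2 — deliver 2→1: n1:foll/b5/[-]
after 3 — deliver 1→2: n2:lead/b5/[-]
after 4 — deliver 2→0: n0:foll/b5/[-]
after 5 — deliver 0→2: ·
after 6 — propose(2,'z'): ·
after 7 — deliver 2→1: n1:foll/b5/[z]
after 8 — deliver 1→2: n2:lead/b5/[z]
after 9 — timeout(2): n2:cand/b8/[z]
after 10 — deliver 2→0: n0:foll/b5/[z]
after 11 — deliver 0→2: ·
after 12 — deliver 1→2: ·

yes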